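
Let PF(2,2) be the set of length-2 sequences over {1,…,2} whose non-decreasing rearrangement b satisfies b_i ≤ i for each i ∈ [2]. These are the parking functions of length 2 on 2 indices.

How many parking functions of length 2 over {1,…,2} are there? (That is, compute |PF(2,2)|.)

3

|PF| = (2+1−2)·(2+1)^{2−1} = 1 · 3 = 3 (Konheim–Weiss)
E.g. (2,1) → sorted (1,2): b_i ≤ i ∀i, a PF.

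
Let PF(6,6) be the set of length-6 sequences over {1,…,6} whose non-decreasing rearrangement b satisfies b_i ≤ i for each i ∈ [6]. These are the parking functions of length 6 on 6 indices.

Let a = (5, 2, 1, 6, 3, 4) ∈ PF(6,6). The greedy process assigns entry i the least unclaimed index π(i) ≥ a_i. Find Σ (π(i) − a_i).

Σπ(i) = 1+…+6 = 21; Σa = 5+2+1+6+3+4 = 21; disp = 21−21 = 0.

0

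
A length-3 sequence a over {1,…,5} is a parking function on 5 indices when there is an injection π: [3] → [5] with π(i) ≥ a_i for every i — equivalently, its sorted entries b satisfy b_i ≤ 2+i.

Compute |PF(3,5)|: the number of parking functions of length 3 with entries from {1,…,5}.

#PF = (6−3)·6^(3−1) = 3·36 = 108 [KW]
Check (2,4,1) → sorted (1,2,4): b_i ≤ 2+i ∀i, a PF.

108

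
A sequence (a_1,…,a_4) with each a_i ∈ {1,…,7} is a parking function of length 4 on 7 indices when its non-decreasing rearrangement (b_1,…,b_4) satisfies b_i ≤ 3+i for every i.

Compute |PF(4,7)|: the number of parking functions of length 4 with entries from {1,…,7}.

|PF(4,7)| = (7+1−4)·(7+1)^{4−1} = 4 · 512 = 2048
E.g. (3,5,1,4) → sorted (1,3,4,5): b_i ≤ 3+i ∀i, a PF.

2048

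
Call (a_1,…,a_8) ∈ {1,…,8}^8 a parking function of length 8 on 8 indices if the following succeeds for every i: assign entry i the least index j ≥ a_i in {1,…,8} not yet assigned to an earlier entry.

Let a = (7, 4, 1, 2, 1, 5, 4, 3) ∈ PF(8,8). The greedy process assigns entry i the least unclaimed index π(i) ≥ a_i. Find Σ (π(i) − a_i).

Σπ = 8·9/2 = 36 (π permutes [8]); Σa = 7+4+1+2+1+5+4+3 = 27; disp = 36−27 = 9.

9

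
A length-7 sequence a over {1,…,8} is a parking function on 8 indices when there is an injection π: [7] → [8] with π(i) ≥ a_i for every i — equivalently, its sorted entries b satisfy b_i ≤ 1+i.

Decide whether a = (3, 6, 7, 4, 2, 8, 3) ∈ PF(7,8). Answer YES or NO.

Sorted: b = (2, 3, 3, 4, 6, 7, 8).
  b_1=2 ≤ 2
  b_2=3 ≤ 3
  b_3=3 ≤ 4
  b_4=4 ≤ 5
  b_5=6 ≤ 6
  b_6=7 ≤ 7
  b_7=8 ≤ 8
All bounds hold ⇒ YES

YES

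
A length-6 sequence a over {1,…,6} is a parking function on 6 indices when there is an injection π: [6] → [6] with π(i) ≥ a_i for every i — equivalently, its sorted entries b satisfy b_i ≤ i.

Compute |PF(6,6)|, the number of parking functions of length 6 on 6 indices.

16807

#PF = 1·7^5 = 1 · 16807 = 16807 (Pollak)
E.g. (3,3,4,1,3,2) → sorted (1,2,3,3,3,4): b_i ≤ i ∀i, a PF.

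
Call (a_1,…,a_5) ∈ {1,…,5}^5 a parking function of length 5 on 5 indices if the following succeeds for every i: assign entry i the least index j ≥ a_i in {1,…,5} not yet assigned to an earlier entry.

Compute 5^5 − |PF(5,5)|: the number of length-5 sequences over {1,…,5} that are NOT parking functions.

1829

Count = (5−5+1)·(5+1)^(5−1) = 1 · 1296 = 1296 [KW]
Check (5,4,5,5,5) → sorted (4,5,5,5,5): b_1=4>1, not a PF.
So 3125 − 1296 = 1829 fail.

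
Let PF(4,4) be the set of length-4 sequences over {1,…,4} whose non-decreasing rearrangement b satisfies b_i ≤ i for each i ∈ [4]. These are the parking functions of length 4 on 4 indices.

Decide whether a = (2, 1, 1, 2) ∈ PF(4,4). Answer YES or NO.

Rearranged: b = (1, 1, 2, 2).
  b_1=1 ≤ 1
  b_2=1 ≤ 2
  b_3=2 ≤ 3
  b_4=2 ≤ 4
All bounds hold ⇒ YES

YES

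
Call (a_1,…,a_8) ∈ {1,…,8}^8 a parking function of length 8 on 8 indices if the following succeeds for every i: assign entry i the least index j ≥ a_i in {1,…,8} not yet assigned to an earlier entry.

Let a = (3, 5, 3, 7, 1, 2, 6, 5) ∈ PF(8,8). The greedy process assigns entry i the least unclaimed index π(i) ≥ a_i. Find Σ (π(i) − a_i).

4

Σπ(i) = 1+…+8 = 36; Σa = 3+5+3+7+1+2+6+5 = 32; disp = 36−32 = 4.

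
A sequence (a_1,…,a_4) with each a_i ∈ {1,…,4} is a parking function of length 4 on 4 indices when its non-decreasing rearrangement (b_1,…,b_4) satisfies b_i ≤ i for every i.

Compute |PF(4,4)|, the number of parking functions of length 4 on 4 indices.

125

Count = (4+1−4)·(4+1)^{4−1} = 1×125 = 125
E.g. (1,3,1,3) → sorted (1,1,3,3): b_i ≤ i ∀i, a PF.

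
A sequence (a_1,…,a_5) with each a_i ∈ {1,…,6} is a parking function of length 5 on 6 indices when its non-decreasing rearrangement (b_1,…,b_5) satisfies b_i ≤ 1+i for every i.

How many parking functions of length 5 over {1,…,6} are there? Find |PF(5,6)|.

4802

Count = (6−5+1)·(6+1)^(5−1) = 2×2401 = 4802 (Konheim–Weiss)
Example (6,2,4,3,5) → sorted (2,3,4,5,6): b_i ≤ 1+i ∀i, a PF.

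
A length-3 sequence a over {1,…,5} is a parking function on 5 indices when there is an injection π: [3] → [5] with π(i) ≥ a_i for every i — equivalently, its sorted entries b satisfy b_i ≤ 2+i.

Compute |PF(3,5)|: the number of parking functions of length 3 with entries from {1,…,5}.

Count = (6−3)·6^(3−1) = 3×36 = 108 [KW]
E.g. (4,1,3) → sorted (1,3,4): b_i ≤ 2+i ∀i, a PF.

108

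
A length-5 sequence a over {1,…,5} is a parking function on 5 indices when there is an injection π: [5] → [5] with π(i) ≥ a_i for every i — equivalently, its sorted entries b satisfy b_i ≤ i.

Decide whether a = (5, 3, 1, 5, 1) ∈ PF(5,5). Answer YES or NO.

Order a: b = (1, 1, 3, 5, 5).
  b_1=1 ≤ 1
  b_2=1 ≤ 2
  b_3=3 ≤ 3
  b_4=5 > 4
  fails at i=4 ⇒ NO

NO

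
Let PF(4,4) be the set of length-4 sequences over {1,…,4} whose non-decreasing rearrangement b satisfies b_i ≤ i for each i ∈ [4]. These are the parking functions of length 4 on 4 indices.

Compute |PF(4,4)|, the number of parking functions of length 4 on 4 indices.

125

|PF(4,4)| = (5−4)·5^(4−1) = 1·125 = 125 (Konheim–Weiss)
E.g. (3,1,1,3) → sorted (1,1,3,3): b_i ≤ i ∀i, a PF.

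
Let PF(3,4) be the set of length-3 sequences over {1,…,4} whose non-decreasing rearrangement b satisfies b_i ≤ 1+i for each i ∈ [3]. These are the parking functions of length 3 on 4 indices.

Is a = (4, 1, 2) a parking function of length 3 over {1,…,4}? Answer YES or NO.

YES

Sorted: b = (1, 2, 4).
  b_1=1 ≤ 2
  b_2=2 ≤ 3
  b_3=4 ≤ 4
All bounds hold ⇒ YES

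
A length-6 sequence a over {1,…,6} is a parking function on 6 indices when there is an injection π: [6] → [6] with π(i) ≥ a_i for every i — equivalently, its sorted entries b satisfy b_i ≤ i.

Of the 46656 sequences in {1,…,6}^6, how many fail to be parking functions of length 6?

Count = 1·7^5 = 1·16807 = 16807 (Konheim–Weiss)
Check (6,4,6,5,2,2) → sorted (2,2,4,5,6,6): b_1=2>1, not a PF.
6^6 − 16807 = 46656 − 16807 = 29849

29849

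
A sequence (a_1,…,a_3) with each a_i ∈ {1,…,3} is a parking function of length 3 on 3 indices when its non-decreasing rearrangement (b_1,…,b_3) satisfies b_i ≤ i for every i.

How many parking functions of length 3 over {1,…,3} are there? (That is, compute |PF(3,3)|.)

16

|PF| = 1·4^2 = 1×16 = 16 (Pollak)
One tuple (1,2,1) → sorted (1,1,2): b_i ≤ i ∀i, a PF.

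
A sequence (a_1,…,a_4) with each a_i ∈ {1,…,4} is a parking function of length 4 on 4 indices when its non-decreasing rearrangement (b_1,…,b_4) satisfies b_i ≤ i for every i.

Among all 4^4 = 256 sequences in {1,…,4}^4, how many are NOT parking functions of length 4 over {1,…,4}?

131

Count = (4+1−4)·(4+1)^{4−1} = 1×125 = 125 (Konheim–Weiss)
Example (4,4,3,2) → sorted (2,3,4,4): b_1=2>1, not a PF.
So 256 − 125 = 131 fail.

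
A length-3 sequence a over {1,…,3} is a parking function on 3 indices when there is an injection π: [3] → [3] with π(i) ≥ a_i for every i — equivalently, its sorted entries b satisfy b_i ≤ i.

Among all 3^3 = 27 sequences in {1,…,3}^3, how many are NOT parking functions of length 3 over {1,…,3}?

11

#PF = 1·4^2 = 1 · 16 = 16
Check (3,3,2) → sorted (2,3,3): b_1=2>1, not a PF.
Total 27; non-PF = 27−16 = 11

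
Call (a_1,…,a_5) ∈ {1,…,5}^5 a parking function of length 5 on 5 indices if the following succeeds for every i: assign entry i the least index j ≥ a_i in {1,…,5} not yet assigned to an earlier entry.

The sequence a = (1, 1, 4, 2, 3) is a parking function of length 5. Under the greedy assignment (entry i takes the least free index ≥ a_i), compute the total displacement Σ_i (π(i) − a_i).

Σπ = 5·6/2 = 15 (π permutes [5]); Σa = 1+1+4+2+3 = 11; disp = 15−11 = 4.

4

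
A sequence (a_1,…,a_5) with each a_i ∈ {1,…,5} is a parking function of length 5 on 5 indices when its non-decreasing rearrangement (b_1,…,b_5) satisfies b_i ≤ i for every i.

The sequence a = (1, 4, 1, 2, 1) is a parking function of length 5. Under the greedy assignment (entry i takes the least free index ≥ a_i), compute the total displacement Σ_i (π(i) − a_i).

Σπ = 5·6/2 = 15 (π permutes [5]); Σa = 1+4+1+2+1 = 9; disp = 15−9 = 6.

6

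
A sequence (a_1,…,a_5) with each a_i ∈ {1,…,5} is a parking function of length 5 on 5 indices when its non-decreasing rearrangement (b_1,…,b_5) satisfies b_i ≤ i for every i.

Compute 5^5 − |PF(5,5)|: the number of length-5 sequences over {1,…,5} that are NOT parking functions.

|PF(5,5)| = (6−5)·6^(5−1) = 1·1296 = 1296
One tuple (5,4,2,5,3) → sorted (2,3,4,5,5): b_1=2>1, not a PF.
5^5 − 1296 = 3125 − 1296 = 1829

1829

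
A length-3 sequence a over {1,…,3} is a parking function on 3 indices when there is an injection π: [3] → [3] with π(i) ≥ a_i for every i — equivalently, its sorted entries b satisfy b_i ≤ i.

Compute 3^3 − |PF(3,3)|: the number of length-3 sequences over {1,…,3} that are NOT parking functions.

11

#PF = (3−3+1)·(3+1)^(3−1) = 1·16 = 16 (Konheim–Weiss)
Example (2,2,2) → sorted (2,2,2): b_1=2>1, not a PF.
3^3 − 16 = 27 − 16 = 11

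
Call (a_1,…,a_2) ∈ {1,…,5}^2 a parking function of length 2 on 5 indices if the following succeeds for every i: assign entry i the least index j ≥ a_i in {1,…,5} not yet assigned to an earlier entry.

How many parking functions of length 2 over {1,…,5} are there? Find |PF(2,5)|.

|PF| = 4·6^1 = 4 · 6 = 24 (Konheim–Weiss)
One tuple (4,4) → sorted (4,4): b_i ≤ 3+i ∀i, a PF.

24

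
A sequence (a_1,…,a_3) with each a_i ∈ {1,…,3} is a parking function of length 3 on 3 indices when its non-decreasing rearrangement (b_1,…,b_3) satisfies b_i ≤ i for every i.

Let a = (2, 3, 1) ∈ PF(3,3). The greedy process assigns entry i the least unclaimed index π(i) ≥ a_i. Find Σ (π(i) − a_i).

Σπ(i) = 1+…+3 = 6; Σa = 2+3+1 = 6; disp = 6−6 = 0.

0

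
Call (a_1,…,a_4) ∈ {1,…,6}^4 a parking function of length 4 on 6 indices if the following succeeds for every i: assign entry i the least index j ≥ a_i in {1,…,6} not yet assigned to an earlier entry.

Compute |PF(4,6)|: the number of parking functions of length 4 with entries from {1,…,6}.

1029

Count = (7−4)·7^(4−1) = 3·343 = 1029 [KW]
Example (3,2,6,1) → sorted (1,2,3,6): b_i ≤ 2+i ∀i, a PF.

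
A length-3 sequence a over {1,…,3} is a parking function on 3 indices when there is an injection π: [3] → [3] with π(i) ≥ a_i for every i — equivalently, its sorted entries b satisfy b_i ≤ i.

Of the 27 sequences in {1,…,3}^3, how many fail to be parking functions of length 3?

#PF = (4−3)·4^(3−1) = 1·16 = 16 (Konheim–Weiss)
E.g. (3,2,2) → sorted (2,2,3): b_1=2>1, not a PF.
Total 27; non-PF = 27−16 = 11

11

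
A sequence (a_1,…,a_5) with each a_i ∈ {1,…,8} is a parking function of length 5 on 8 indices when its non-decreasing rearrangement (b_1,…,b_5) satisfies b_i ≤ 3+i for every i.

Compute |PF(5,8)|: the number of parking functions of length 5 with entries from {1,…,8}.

Count = (8−5+1)·(8+1)^(5−1) = 4·6561 = 26244 [KW]
One tuple (3,5,5,7,1) → sorted (1,3,5,5,7): b_i ≤ 3+i ∀i, a PF.

26244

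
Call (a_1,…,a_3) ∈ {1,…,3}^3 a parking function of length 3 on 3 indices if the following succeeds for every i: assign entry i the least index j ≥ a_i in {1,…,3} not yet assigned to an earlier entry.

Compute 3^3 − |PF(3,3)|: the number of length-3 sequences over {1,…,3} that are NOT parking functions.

11

|PF| = (4−3)·4^(3−1) = 1 · 16 = 16 [KW]
Example (3,3,2) → sorted (2,3,3): b_1=2>1, not a PF.
So 27 − 16 = 11 fail.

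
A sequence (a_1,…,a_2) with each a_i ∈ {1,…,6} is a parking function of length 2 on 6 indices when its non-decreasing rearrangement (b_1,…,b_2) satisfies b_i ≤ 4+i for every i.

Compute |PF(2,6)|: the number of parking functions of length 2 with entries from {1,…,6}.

Count = (6−2+1)·(6+1)^(2−1) = 5·7 = 35 (Konheim–Weiss)
Check (2,6) → sorted (2,6): b_i ≤ 4+i ∀i, a PF.

35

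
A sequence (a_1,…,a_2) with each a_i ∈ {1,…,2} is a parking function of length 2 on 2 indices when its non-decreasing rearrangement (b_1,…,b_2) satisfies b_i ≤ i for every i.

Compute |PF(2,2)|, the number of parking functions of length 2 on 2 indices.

|PF(2,2)| = (3−2)·3^(2−1) = 1 · 3 = 3 (Konheim–Weiss)
One tuple (2,1) → sorted (1,2): b_i ≤ i ∀i, a PF.

3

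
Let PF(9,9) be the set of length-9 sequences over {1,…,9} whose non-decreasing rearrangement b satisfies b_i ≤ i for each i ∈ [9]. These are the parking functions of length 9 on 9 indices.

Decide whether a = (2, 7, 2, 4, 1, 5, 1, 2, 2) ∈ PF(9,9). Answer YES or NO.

Sorted: b = (1, 1, 2, 2, 2, 2, 4, 5, 7).
  b_1=1 ≤ 1
  b_2=1 ≤ 2
  b_3=2 ≤ 3
  b_4=2 ≤ 4
  b_5=2 ≤ 5
  b_6=2 ≤ 6
  b_7=4 ≤ 7
  b_8=5 ≤ 8
  b_9=7 ≤ 9
All bounds hold ⇒ YES

YES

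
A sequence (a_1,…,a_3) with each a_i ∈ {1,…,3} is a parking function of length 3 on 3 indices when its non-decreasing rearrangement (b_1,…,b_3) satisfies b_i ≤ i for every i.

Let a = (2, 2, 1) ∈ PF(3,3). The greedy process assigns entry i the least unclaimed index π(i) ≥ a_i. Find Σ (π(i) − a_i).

1

Σπ(i) = 1+…+3 = 6; Σa = 2+2+1 = 5; disp = 6−5 = 1.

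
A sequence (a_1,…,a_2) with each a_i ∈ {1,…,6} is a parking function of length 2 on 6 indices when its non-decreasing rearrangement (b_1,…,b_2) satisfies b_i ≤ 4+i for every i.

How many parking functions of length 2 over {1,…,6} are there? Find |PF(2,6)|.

35

|PF(2,6)| = (6+1−2)·(6+1)^{2−1} = 5·7 = 35 [KW]
One tuple (4,4) → sorted (4,4): b_i ≤ 4+i ∀i, a PF.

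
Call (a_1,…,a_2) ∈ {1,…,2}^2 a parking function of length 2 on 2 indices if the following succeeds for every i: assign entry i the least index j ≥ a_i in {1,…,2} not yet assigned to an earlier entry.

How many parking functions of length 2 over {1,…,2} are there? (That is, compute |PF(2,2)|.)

Count = (2+1−2)·(2+1)^{2−1} = 1 · 3 = 3 [KW]
One tuple (1,2) → sorted (1,2): b_i ≤ i ∀i, a PF.

3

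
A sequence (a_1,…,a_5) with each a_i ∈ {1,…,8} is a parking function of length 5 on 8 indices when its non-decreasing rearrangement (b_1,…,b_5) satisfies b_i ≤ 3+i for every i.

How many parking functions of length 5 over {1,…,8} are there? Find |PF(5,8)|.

26244

|PF(5,8)| = 4·9^4 = 4×6561 = 26244
One tuple (1,3,5,6,7) → sorted (1,3,5,6,7): b_i ≤ 3+i ∀i, a PF.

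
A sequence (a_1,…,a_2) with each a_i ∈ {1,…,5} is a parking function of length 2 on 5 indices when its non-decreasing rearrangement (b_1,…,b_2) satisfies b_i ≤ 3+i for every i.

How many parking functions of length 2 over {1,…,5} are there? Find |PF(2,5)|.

#PF = 4·6^1 = 4×6 = 24 (Pollak)
Example (4,1) → sorted (1,4): b_i ≤ 3+i ∀i, a PF.

24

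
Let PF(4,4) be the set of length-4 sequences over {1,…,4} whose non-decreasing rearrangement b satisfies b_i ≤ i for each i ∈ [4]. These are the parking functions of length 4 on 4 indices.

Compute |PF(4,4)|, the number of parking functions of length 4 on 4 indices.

|PF| = (4+1−4)·(4+1)^{4−1} = 1×125 = 125 (Konheim–Weiss)
One tuple (1,2,2,2) → sorted (1,2,2,2): b_i ≤ i ∀i, a PF.

125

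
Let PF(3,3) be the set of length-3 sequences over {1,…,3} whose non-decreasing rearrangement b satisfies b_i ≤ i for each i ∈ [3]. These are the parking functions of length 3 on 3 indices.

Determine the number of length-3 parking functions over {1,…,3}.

|PF(3,3)| = (3−3+1)·(3+1)^(3−1) = 1 · 16 = 16 [KW]
Check (1,2,2) → sorted (1,2,2): b_i ≤ i ∀i, a PF.

16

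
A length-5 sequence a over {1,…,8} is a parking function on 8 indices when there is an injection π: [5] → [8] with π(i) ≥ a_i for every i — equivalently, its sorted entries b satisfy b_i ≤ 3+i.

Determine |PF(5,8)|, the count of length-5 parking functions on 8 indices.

|PF(5,8)| = (8−5+1)·(8+1)^(5−1) = 4 · 6561 = 26244 (Pollak)
One tuple (4,4,6,3,1) → sorted (1,3,4,4,6): b_i ≤ 3+i ∀i, a PF.

26244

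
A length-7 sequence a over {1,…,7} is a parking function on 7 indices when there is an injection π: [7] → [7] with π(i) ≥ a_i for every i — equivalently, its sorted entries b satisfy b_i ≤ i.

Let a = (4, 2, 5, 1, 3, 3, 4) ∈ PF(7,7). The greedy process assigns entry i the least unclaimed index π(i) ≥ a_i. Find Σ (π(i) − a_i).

Σπ(i) = 1+…+7 = 28; Σa = 4+2+5+1+3+3+4 = 22; disp = 28−22 = 6.

6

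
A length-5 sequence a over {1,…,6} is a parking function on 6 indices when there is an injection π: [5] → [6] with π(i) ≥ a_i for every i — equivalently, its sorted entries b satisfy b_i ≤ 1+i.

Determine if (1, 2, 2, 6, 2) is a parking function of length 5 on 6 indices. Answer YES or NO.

YES

Sorted: b = (1, 2, 2, 2, 6).
  b_1=1 ≤ 2
  b_2=2 ≤ 3
  b_3=2 ≤ 4
  b_4=2 ≤ 5
  b_5=6 ≤ 6
All bounds hold ⇒ YES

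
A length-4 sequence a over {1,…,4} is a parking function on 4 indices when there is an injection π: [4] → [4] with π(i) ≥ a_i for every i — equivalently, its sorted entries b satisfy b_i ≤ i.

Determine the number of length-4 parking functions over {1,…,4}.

Count = (5−4)·5^(4−1) = 1 · 125 = 125
Check (1,4,1,3) → sorted (1,1,3,4): b_i ≤ i ∀i, a PF.

125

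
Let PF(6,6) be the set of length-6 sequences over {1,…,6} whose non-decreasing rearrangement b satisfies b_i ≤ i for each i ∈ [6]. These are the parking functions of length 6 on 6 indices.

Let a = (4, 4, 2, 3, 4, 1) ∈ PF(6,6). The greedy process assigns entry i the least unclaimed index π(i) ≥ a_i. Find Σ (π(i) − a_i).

3

Σπ = 21 ({1..6} each once); Σa = 4+4+2+3+4+1 = 18; disp = 21−18 = 3.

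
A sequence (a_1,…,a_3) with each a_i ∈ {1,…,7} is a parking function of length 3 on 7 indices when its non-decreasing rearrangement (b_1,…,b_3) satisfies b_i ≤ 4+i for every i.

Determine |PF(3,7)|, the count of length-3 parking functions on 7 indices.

320

|PF| = (7−3+1)·(7+1)^(3−1) = 5·64 = 320 (Pollak)
E.g. (5,1,7) → sorted (1,5,7): b_i ≤ 4+i ∀i, a PF.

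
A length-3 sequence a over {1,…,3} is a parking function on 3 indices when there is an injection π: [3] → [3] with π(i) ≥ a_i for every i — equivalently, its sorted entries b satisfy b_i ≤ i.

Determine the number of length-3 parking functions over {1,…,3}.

|PF| = (3+1−3)·(3+1)^{3−1} = 1 · 16 = 16 (Konheim–Weiss)
E.g. (2,1,2) → sorted (1,2,2): b_i ≤ i ∀i, a PF.

16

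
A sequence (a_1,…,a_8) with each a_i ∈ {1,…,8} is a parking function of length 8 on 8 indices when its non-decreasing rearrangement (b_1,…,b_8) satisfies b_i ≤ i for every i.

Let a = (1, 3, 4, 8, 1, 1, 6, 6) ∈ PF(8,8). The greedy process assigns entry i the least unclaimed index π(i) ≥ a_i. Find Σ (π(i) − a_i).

6

Σπ = 8·9/2 = 36 (π permutes [8]); Σa = 1+3+4+8+1+1+6+6 = 30; disp = 36−30 = 6.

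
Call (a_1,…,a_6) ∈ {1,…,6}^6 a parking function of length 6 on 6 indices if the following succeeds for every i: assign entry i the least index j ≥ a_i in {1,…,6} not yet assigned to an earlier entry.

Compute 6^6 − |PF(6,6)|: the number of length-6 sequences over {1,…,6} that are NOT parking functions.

|PF| = 1·7^5 = 1×16807 = 16807 [KW]
One tuple (5,2,5,6,6,4) → sorted (2,4,5,5,6,6): b_1=2>1, not a PF.
So 46656 − 16807 = 29849 fail.

29849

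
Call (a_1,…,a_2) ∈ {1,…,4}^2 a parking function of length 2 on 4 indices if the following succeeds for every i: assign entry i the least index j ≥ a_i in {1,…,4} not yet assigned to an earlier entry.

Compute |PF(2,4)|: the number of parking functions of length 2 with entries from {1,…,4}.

15

#PF = (4+1−2)·(4+1)^{2−1} = 3×5 = 15 [KW]
Check (3,1) → sorted (1,3): b_i ≤ 2+i ∀i, a PF.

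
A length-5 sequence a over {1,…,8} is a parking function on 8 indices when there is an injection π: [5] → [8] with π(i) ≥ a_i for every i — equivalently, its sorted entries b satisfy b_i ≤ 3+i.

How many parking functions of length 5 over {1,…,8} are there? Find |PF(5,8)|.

26244

#PF = (8+1−5)·(8+1)^{5−1} = 4×6561 = 26244
E.g. (3,7,1,4,7) → sorted (1,3,4,7,7): b_i ≤ 3+i ∀i, a PF.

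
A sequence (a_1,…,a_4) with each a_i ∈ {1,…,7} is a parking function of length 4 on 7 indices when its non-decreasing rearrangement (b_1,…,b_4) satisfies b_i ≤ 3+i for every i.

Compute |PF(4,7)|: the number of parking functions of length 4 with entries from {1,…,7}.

#PF = (7+1−4)·(7+1)^{4−1} = 4·512 = 2048 (Konheim–Weiss)
Example (2,5,7,3) → sorted (2,3,5,7): b_i ≤ 3+i ∀i, a PF.

2048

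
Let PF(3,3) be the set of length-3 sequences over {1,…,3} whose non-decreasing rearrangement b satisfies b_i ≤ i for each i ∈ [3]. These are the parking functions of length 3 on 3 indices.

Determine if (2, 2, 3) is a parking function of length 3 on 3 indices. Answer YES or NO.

NO

Rearranged: b = (2, 2, 3).
  b_1=2 > 1
  fails at i=1 ⇒ NO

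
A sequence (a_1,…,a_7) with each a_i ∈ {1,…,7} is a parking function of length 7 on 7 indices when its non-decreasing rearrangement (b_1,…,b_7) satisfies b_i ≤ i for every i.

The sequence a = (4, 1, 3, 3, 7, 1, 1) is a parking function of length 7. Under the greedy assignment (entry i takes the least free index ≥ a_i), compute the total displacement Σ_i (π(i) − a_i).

8

Σπ = 28 ({1..7} each once); Σa = 4+1+3+3+7+1+1 = 20; disp = 28−20 = 8.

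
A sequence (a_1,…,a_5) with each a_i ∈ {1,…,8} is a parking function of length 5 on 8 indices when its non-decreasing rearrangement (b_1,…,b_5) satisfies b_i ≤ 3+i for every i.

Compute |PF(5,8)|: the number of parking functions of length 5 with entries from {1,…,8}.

26244

#PF = (8+1−5)·(8+1)^{5−1} = 4×6561 = 26244 (Pollak)
Check (2,5,8,4,1) → sorted (1,2,4,5,8): b_i ≤ 3+i ∀i, a PF.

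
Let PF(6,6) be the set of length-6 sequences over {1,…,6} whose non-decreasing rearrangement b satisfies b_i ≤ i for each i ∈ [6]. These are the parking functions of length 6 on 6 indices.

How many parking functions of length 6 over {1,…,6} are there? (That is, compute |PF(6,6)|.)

16807

#PF = (7−6)·7^(6−1) = 1·16807 = 16807
Example (3,1,4,5,1,3) → sorted (1,1,3,3,4,5): b_i ≤ i ∀i, a PF.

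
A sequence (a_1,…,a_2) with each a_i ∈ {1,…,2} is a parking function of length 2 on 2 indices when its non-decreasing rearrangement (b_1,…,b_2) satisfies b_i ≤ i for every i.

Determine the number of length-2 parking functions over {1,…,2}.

3

Count = 1·3^1 = 1·3 = 3
Check (2,1) → sorted (1,2): b_i ≤ i ∀i, a PF.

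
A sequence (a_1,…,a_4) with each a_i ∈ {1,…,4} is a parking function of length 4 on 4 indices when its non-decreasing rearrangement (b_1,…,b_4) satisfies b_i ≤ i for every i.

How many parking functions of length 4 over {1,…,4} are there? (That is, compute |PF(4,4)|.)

|PF(4,4)| = (4+1−4)·(4+1)^{4−1} = 1 · 125 = 125 (Pollak)
Example (4,1,2,2) → sorted (1,2,2,4): b_i ≤ i ∀i, a PF.

125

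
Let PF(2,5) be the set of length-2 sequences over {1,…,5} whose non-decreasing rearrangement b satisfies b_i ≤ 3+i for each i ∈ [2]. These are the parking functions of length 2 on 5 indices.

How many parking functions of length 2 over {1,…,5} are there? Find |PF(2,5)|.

24

|PF(2,5)| = (6−2)·6^(2−1) = 4 · 6 = 24 (Konheim–Weiss)
Example (3,4) → sorted (3,4): b_i ≤ 3+i ∀i, a PF.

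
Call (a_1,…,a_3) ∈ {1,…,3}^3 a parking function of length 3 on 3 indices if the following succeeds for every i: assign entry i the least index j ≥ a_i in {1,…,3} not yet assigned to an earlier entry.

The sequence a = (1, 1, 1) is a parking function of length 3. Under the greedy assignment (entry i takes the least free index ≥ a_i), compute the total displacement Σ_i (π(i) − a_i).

Σπ(i) = 1+…+3 = 6; Σa = 1+1+1 = 3; disp = 6−3 = 3.

3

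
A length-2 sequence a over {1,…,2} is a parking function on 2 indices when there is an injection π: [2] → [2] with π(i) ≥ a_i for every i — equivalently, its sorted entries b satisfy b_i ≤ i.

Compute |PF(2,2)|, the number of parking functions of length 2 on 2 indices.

#PF = 1·3^1 = 1×3 = 3 [KW]
E.g. (1,2) → sorted (1,2): b_i ≤ i ∀i, a PF.

3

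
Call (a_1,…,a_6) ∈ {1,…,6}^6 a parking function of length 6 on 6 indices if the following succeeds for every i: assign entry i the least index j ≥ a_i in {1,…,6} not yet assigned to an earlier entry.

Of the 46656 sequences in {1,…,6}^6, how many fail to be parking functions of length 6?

29849

|PF| = (7−6)·7^(6−1) = 1·16807 = 16807 (Pollak)
One tuple (5,6,6,3,4,4) → sorted (3,4,4,5,6,6): b_1=3>1, not a PF.
6^6 − 16807 = 46656 − 16807 = 29849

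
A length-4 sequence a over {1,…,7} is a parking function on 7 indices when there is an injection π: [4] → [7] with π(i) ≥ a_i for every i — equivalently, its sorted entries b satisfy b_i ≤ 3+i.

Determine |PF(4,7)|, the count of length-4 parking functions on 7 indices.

2048

#PF = 4·8^3 = 4×512 = 2048 [KW]
E.g. (4,4,1,3) → sorted (1,3,4,4): b_i ≤ 3+i ∀i, a PF.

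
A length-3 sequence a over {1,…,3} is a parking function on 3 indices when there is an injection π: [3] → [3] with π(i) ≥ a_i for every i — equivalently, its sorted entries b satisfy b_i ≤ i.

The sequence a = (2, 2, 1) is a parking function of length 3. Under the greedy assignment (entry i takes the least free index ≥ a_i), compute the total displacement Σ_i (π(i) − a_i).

1

Σπ = 3·4/2 = 6 (π permutes [3]); Σa = 2+2+1 = 5; disp = 6−5 = 1.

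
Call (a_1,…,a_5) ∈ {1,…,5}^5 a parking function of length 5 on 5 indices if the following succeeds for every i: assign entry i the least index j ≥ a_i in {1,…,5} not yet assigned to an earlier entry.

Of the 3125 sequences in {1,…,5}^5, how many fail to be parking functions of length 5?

|PF| = (5−5+1)·(5+1)^(5−1) = 1 · 1296 = 1296 [KW]
E.g. (4,3,5,2,5) → sorted (2,3,4,5,5): b_1=2>1, not a PF.
5^5 − 1296 = 3125 − 1296 = 1829

1829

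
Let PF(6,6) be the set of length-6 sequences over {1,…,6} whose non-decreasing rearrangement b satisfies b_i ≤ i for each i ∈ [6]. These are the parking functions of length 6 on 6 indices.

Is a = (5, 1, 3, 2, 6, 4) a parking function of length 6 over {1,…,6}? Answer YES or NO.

Sorted: b = (1, 2, 3, 4, 5, 6).
  b_1=1 ≤ 1
  b_2=2 ≤ 2
  b_3=3 ≤ 3
  b_4=4 ≤ 4
  b_5=5 ≤ 5
  b_6=6 ≤ 6
All bounds hold ⇒ YES

YES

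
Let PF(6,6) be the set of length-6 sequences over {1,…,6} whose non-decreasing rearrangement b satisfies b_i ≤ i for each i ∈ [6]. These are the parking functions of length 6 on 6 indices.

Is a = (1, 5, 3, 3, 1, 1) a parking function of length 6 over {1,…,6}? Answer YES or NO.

YES

Sorted: b = (1, 1, 1, 3, 3, 5).
  b_1=1 ≤ 1
  b_2=1 ≤ 2
  b_3=1 ≤ 3
  b_4=3 ≤ 4
  b_5=3 ≤ 5
  b_6=5 ≤ 6
All bounds hold ⇒ YES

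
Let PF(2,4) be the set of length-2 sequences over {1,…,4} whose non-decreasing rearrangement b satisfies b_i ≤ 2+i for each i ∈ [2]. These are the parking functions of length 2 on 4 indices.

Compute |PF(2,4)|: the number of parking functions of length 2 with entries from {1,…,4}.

|PF(2,4)| = (4+1−2)·(4+1)^{2−1} = 3×5 = 15 [KW]
One tuple (1,3) → sorted (1,3): b_i ≤ 2+i ∀i, a PF.

15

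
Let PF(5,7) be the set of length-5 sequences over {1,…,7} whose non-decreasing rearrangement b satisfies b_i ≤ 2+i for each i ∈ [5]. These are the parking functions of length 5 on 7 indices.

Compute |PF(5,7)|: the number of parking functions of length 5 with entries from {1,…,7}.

Count = 3·8^4 = 3·4096 = 12288 (Pollak)
E.g. (6,5,7,4,2) → sorted (2,4,5,6,7): b_i ≤ 2+i ∀i, a PF.

12288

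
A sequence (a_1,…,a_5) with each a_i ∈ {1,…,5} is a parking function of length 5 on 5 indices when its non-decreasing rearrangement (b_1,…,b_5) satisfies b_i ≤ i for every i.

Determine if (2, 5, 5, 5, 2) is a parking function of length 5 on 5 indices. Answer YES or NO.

NO

Sorted: b = (2, 2, 5, 5, 5).
  b_1=2 > 1
  fails at i=1 ⇒ NO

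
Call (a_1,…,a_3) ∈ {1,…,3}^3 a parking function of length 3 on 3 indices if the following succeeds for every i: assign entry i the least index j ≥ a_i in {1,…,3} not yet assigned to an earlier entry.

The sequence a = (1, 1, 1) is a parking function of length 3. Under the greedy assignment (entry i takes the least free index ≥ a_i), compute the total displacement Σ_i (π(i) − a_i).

3

Σπ = 6 ({1..3} each once); Σa = 1+1+1 = 3; disp = 6−3 = 3.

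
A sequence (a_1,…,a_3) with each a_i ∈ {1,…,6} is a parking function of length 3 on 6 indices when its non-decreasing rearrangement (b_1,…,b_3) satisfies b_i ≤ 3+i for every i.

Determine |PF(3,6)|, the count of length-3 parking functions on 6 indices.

#PF = (7−3)·7^(3−1) = 4 · 49 = 196
Example (6,5,4) → sorted (4,5,6): b_i ≤ 3+i ∀i, a PF.

196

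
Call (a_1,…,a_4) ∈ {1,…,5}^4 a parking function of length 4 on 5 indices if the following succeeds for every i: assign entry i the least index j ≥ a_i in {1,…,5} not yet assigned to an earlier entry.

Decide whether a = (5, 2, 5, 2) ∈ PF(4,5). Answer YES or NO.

Sorted: b = (2, 2, 5, 5).
  b_1=2 ≤ 2
  b_2=2 ≤ 3
  b_3=5 > 4
  fails at i=3 ⇒ NO

NO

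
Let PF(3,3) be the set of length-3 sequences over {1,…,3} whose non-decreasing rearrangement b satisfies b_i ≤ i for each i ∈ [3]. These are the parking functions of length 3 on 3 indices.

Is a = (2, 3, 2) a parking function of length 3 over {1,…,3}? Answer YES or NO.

Sorted: b = (2, 2, 3).
  b_1=2 > 1
  fails at i=1 ⇒ NO

NO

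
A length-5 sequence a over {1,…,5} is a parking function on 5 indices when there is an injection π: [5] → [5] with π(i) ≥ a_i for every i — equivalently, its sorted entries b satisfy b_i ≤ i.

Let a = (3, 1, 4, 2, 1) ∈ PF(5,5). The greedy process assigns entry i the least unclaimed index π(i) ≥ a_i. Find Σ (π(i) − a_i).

Σπ(i) = 1+…+5 = 15; Σa = 3+1+4+2+1 = 11; disp = 15−11 = 4.

4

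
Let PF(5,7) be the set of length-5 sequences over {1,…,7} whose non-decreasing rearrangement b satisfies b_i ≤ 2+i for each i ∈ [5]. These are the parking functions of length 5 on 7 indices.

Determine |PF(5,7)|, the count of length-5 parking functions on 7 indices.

12288

#PF = (7−5+1)·(7+1)^(5−1) = 3 · 4096 = 12288 (Pollak)
One tuple (3,2,6,6,2) → sorted (2,2,3,6,6): b_i ≤ 2+i ∀i, a PF.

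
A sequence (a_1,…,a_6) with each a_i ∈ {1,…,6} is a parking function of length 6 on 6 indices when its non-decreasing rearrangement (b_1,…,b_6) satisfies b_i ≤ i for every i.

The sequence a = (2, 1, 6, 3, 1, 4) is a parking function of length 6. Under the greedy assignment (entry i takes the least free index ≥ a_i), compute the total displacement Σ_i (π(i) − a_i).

Σπ(i) = 1+…+6 = 21; Σa = 2+1+6+3+1+4 = 17; disp = 21−17 = 4.

4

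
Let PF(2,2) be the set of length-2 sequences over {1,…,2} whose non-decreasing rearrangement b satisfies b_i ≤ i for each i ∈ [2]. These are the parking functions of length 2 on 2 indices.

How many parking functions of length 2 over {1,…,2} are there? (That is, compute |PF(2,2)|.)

3

#PF = (2−2+1)·(2+1)^(2−1) = 1·3 = 3
E.g. (2,1) → sorted (1,2): b_i ≤ i ∀i, a PF.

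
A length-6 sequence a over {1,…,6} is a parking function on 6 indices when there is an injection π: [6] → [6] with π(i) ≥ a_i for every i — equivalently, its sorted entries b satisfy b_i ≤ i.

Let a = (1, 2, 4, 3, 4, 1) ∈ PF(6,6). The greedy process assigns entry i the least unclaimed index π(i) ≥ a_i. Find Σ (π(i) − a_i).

6

Σπ(i) = 1+…+6 = 21; Σa = 1+2+4+3+4+1 = 15; disp = 21−15 = 6.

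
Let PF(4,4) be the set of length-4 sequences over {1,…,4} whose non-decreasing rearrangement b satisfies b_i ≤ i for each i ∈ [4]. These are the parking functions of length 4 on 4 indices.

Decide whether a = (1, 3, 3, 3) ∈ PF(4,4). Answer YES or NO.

NO

Sorted: b = (1, 3, 3, 3).
  b_1=1 ≤ 1
  b_2=3 > 2
  fails at i=2 ⇒ NO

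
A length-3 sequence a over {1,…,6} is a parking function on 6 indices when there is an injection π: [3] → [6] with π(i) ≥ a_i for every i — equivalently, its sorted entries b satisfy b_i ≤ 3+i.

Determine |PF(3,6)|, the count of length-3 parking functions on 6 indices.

#PF = 4·7^2 = 4×49 = 196 (Konheim–Weiss)
Example (1,3,4) → sorted (1,3,4): b_i ≤ 3+i ∀i, a PF.

196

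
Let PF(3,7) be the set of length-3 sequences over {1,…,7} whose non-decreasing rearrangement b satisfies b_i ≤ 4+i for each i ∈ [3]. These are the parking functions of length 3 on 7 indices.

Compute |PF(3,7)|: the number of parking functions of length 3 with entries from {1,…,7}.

320

#PF = 5·8^2 = 5×64 = 320
Example (5,2,5) → sorted (2,5,5): b_i ≤ 4+i ∀i, a PF.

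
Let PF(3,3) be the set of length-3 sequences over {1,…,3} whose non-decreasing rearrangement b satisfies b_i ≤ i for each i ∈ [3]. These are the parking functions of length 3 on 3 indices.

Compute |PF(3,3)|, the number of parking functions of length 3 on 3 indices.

16

Count = (3−3+1)·(3+1)^(3−1) = 1·16 = 16
Example (2,1,2) → sorted (1,2,2): b_i ≤ i ∀i, a PF.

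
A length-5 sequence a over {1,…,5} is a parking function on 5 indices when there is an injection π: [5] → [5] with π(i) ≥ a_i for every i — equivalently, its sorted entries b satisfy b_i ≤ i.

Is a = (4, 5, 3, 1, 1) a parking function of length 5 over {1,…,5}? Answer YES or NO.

YES

Order a: b = (1, 1, 3, 4, 5).
  b_1=1 ≤ 1
  b_2=1 ≤ 2
  b_3=3 ≤ 3
  b_4=4 ≤ 4
  b_5=5 ≤ 5
All bounds hold ⇒ YES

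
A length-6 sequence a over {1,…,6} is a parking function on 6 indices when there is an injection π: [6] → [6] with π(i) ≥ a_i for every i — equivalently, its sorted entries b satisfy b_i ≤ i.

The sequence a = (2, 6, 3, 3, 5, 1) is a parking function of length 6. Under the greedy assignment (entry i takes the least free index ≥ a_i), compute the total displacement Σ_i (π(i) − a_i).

1

Σπ = 6·7/2 = 21 (π permutes [6]); Σa = 2+6+3+3+5+1 = 20; disp = 21−20 = 1.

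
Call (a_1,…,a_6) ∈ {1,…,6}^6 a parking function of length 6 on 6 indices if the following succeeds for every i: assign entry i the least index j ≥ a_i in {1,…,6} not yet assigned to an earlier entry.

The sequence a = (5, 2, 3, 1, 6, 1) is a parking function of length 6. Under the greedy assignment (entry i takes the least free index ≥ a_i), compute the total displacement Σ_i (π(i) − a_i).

Σπ = 21 ({1..6} each once); Σa = 5+2+3+1+6+1 = 18; disp = 21−18 = 3.

3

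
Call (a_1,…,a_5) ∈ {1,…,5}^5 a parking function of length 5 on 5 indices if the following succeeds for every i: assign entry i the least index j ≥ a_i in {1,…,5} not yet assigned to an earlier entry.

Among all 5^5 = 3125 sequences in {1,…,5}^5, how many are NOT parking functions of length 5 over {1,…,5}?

1829

#PF = (6−5)·6^(5−1) = 1 · 1296 = 1296 (Konheim–Weiss)
Example (4,5,4,1,4) → sorted (1,4,4,4,5): b_2=4>2, not a PF.
Total 3125; non-PF = 3125−1296 = 1829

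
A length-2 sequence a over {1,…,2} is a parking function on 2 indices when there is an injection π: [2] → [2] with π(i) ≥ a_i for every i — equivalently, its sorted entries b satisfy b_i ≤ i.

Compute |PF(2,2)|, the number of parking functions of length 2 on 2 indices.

3

|PF(2,2)| = (2+1−2)·(2+1)^{2−1} = 1 · 3 = 3 [KW]
E.g. (1,1) → sorted (1,1): b_i ≤ i ∀i, a PF.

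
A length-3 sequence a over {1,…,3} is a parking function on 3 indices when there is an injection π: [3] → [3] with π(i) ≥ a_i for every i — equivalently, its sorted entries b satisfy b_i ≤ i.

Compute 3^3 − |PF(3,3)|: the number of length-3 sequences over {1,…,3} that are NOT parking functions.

11

|PF(3,3)| = 1·4^2 = 1·16 = 16
Example (3,3,2) → sorted (2,3,3): b_1=2>1, not a PF.
So 27 − 16 = 11 fail.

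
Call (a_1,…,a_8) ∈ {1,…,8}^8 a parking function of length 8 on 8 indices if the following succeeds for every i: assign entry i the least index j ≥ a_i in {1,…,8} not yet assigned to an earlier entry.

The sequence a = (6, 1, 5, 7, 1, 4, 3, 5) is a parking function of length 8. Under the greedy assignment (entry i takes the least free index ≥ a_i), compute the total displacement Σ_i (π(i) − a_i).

Σπ = 36 ({1..8} each once); Σa = 6+1+5+7+1+4+3+5 = 32; disp = 36−32 = 4.

4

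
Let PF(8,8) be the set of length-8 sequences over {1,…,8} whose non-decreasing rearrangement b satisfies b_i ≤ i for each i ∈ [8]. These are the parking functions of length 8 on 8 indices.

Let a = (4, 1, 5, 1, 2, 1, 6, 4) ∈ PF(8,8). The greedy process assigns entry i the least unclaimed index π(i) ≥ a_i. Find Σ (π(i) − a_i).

Σπ(i) = 1+…+8 = 36; Σa = 4+1+5+1+2+1+6+4 = 24; disp = 36−24 = 12.

12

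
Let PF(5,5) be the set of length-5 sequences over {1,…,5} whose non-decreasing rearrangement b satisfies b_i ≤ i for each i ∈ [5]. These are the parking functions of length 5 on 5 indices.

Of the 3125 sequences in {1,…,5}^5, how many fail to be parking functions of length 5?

1829

|PF(5,5)| = 1·6^4 = 1×1296 = 1296 [KW]
Check (4,4,1,3,5) → sorted (1,3,4,4,5): b_2=3>2, not a PF.
Total 3125; non-PF = 3125−1296 = 1829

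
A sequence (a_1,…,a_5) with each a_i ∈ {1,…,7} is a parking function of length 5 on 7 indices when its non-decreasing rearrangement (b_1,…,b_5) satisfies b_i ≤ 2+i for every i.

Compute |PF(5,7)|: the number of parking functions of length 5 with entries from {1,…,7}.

Count = (7+1−5)·(7+1)^{5−1} = 3×4096 = 12288 [KW]
Check (7,3,5,6,4) → sorted (3,4,5,6,7): b_i ≤ 2+i ∀i, a PF.

12288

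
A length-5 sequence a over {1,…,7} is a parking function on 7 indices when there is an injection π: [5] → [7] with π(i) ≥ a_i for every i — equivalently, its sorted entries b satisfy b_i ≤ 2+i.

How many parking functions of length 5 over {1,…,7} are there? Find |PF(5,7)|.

12288

|PF(5,7)| = (7−5+1)·(7+1)^(5−1) = 3·4096 = 12288
Example (1,5,5,4,3) → sorted (1,3,4,5,5): b_i ≤ 2+i ∀i, a PF.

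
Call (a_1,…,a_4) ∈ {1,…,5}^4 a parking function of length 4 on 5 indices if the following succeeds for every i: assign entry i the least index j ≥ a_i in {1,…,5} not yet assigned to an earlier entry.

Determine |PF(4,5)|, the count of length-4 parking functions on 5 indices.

432

|PF(4,5)| = (5+1−4)·(5+1)^{4−1} = 2×216 = 432 (Pollak)
Check (3,4,2,1) → sorted (1,2,3,4): b_i ≤ 1+i ∀i, a PF.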